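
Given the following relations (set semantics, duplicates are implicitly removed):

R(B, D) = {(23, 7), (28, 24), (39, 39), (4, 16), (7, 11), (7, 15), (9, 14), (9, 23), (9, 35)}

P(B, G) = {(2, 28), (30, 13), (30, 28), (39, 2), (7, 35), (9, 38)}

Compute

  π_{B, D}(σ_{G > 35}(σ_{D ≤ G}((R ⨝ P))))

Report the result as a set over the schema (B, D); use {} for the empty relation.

{(9, 14), (9, 23), (9, 35)}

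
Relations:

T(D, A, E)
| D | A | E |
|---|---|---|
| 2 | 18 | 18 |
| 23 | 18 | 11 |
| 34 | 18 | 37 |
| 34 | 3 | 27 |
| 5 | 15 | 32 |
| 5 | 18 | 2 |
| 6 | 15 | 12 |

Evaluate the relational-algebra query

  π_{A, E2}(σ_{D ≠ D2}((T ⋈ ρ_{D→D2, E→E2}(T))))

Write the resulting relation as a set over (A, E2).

{(15, 12), (15, 32), (18, 11), (18, 18), (18, 2), (18, 37)}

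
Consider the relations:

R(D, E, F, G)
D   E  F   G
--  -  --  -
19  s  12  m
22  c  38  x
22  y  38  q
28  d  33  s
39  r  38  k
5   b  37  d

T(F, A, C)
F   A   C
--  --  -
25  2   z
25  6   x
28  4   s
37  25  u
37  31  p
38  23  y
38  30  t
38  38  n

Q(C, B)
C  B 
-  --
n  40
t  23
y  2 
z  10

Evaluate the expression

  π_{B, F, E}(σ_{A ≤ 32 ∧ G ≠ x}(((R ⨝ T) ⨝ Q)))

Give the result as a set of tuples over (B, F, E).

{(2, 38, r), (2, 38, y), (23, 38, r), (23, 38, y)}

Joining R and T on F yields {(22, c, 38, x, 23, y), (22, c, 38, x, 30, t), (22, c, 38, x, 38, n), (22, y, 38, q, 23, y), (22, y, 38, q, 30, t), (22, y, 38, q, 38, n), (39, r, 38, k, 23, y), (39, r, 38, k, 30, t), (39, r, 38, k, 38, n), (5, b, 37, d, 25, u), (5, b, 37, d, 31, p)}.
Joining (R ⨝ T) and Q on C yields {(22, c, 38, x, 23, y, 2), (22, c, 38, x, 30, t, 23), (22, c, 38, x, 38, n, 40), (22, y, 38, q, 23, y, 2), (22, y, 38, q, 30, t, 23), (22, y, 38, q, 38, n, 40), (39, r, 38, k, 23, y, 2), (39, r, 38, k, 30, t, 23), (39, r, 38, k, 38, n, 40)}.
Filtering on A ≤ 32 ∧ G ≠ x leaves {(22, y, 38, q, 23, y, 2), (22, y, 38, q, 30, t, 23), (39, r, 38, k, 23, y, 2), (39, r, 38, k, 30, t, 23)}.
Keep only column(s) B, F, E: {(2, 38, r), (2, 38, y), (23, 38, r), (23, 38, y)}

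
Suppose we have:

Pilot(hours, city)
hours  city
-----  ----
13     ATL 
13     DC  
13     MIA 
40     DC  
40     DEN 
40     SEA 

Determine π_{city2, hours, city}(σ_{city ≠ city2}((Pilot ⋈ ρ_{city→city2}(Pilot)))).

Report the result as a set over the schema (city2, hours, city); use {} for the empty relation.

ρ[city→city2]: schema becomes (hours, city2); tuples unchanged.
Natural join on hours: {(13, ATL, ATL), (13, ATL, DC), (13, ATL, MIA), (13, DC, ATL), (13, DC, DC), (13, DC, MIA), (13, MIA, ATL), (13, MIA, DC), (13, MIA, MIA), (40, DC, DC), (40, DC, DEN), (40, DC, SEA), (40, DEN, DC), (40, DEN, DEN), (40, DEN, SEA), (40, SEA, DC), (40, SEA, DEN), (40, SEA, SEA)}
Selection city ≠ city2: {(13, ATL, DC), (13, ATL, MIA), (13, DC, ATL), (13, DC, MIA), (13, MIA, ATL), (13, MIA, DC), (40, DC, DEN), (40, DC, SEA), (40, DEN, DC), (40, DEN, SEA), (40, SEA, DC), (40, SEA, DEN)}
π[city2, hours, city]: project onto (city2, hours, city) → {(ATL, 13, DC), (ATL, 13, MIA), (DC, 13, ATL), (DC, 13, MIA), (DC, 40, DEN), (DC, 40, SEA), (DEN, 40, DC), (DEN, 40, SEA), (MIA, 13, ATL), (MIA, 13, DC), (SEA, 40, DC), (SEA, 40, DEN)}

{(ATL, 13, DC), (ATL, 13, MIA), (DC, 13, ATL), (DC, 13, MIA), (DC, 40, DEN), (DC, 40, SEA), (DEN, 40, DC), (DEN, 40, SEA), (MIA, 13, ATL), (MIA, 13, DC), (SEA, 40, DC), (SEA, 40, DEN)}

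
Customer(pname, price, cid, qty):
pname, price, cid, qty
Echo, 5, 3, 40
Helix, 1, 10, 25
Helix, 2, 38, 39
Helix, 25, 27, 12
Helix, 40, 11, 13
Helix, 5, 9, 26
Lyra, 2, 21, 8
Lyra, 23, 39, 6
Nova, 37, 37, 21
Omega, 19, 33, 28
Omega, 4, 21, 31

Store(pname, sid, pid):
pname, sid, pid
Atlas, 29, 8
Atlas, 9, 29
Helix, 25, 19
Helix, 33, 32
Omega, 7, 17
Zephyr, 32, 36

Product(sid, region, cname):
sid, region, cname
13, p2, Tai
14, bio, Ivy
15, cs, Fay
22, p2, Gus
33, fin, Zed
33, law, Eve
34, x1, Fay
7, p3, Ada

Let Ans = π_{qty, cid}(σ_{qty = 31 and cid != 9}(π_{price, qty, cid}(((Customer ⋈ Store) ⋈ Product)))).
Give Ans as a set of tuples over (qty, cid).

{(31, 21)}

Natural join on pname: {(Helix, 1, 10, 25, 25, 19), (Helix, 1, 10, 25, 33, 32), (Helix, 2, 38, 39, 25, 19), (Helix, 2, 38, 39, 33, 32), (Helix, 25, 27, 12, 25, 19), (Helix, 25, 27, 12, 33, 32), (Helix, 40, 11, 13, 25, 19), (Helix, 40, 11, 13, 33, 32), (Helix, 5, 9, 26, 25, 19), (Helix, 5, 9, 26, 33, 32), (Omega, 19, 33, 28, 7, 17), (Omega, 4, 21, 31, 7, 17)}
Natural join on sid: {(Helix, 1, 10, 25, 33, 32, fin, Zed), (Helix, 1, 10, 25, 33, 32, law, Eve), (Helix, 2, 38, 39, 33, 32, fin, Zed), (Helix, 2, 38, 39, 33, 32, law, Eve), (Helix, 25, 27, 12, 33, 32, fin, Zed), (Helix, 25, 27, 12, 33, 32, law, Eve), (Helix, 40, 11, 13, 33, 32, fin, Zed), (Helix, 40, 11, 13, 33, 32, law, Eve), (Helix, 5, 9, 26, 33, 32, fin, Zed), (Helix, 5, 9, 26, 33, 32, law, Eve), (Omega, 19, 33, 28, 7, 17, p3, Ada), (Omega, 4, 21, 31, 7, 17, p3, Ada)}
Keep only column(s) price, qty, cid (5 duplicate(s) eliminated): {(1, 25, 10), (19, 28, 33), (2, 39, 38), (25, 12, 27), (4, 31, 21), (40, 13, 11), (5, 26, 9)}
Selection qty = 31 and cid != 9: {(4, 31, 21)}
Keep only column(s) qty, cid: {(31, 21)}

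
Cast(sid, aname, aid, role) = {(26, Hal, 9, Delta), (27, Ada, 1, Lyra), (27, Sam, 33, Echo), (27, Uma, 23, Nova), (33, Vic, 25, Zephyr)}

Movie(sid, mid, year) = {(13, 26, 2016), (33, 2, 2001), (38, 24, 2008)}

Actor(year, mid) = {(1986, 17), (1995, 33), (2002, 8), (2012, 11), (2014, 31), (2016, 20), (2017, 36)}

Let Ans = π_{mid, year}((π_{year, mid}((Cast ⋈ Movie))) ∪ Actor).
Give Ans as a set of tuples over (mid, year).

{(11, 2012), (17, 1986), (2, 2001), (20, 2016), (31, 2014), (33, 1995), (36, 2017), (8, 2002)}

Joining Cast and Movie on sid yields {(33, Vic, 25, Zephyr, 2, 2001)}.
π_{year, mid} gives {(2001, 2)}.
Union: {(2001, 2)} with {(1986, 17), (1995, 33), (2002, 8), (2012, 11), (2014, 31), (2016, 20), (2017, 36)} → {(1986, 17), (1995, 33), (2001, 2), (2002, 8), (2012, 11), (2014, 31), (2016, 20), (2017, 36)}
π_{mid, year} gives {(11, 2012), (17, 1986), (2, 2001), (20, 2016), (31, 2014), (33, 1995), (36, 2017), (8, 2002)}.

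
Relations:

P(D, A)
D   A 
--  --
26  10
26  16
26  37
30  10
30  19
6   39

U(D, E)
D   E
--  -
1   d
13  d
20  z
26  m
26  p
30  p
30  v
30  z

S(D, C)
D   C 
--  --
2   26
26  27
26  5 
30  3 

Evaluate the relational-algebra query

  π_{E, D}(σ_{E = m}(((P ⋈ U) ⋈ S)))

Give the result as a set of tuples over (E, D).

{(m, 26)}

Natural join on D: {(26, 10, m), (26, 10, p), (26, 16, m), (26, 16, p), (26, 37, m), (26, 37, p), (30, 10, p), (30, 10, v), (30, 10, z), (30, 19, p), (30, 19, v), (30, 19, z)}
Natural join on D: {(26, 10, m, 27), (26, 10, m, 5), (26, 10, p, 27), (26, 10, p, 5), (26, 16, m, 27), (26, 16, m, 5), (26, 16, p, 27), (26, 16, p, 5), (26, 37, m, 27), (26, 37, m, 5), (26, 37, p, 27), (26, 37, p, 5), (30, 10, p, 3), (30, 10, v, 3), (30, 10, z, 3), (30, 19, p, 3), (30, 19, v, 3), (30, 19, z, 3)}
Filtering on E = m leaves {(26, 10, m, 27), (26, 10, m, 5), (26, 16, m, 27), (26, 16, m, 5), (26, 37, m, 27), (26, 37, m, 5)}.
Projecting to E, D (5 duplicate(s) eliminated): {(m, 26)}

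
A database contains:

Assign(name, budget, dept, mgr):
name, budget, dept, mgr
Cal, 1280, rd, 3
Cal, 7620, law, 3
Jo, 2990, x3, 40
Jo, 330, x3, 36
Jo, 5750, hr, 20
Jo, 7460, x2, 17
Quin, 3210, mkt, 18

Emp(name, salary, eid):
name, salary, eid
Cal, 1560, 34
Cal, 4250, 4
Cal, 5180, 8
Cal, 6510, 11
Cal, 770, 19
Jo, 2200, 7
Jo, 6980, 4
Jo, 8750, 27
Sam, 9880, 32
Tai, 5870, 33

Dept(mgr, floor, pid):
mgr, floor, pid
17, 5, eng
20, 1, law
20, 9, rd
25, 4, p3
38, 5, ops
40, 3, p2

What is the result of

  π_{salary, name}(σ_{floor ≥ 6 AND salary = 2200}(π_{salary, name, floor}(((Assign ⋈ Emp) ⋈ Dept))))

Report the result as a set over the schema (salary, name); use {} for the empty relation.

Assign ⋈ Emp (natural join on name): {(Cal, 1280, rd, 3, 1560, 34), (Cal, 1280, rd, 3, 4250, 4), (Cal, 1280, rd, 3, 5180, 8), (Cal, 1280, rd, 3, 6510, 11), (Cal, 1280, rd, 3, 770, 19), (Cal, 7620, law, 3, 1560, 34), (Cal, 7620, law, 3, 4250, 4), (Cal, 7620, law, 3, 5180, 8), (Cal, 7620, law, 3, 6510, 11), (Cal, 7620, law, 3, 770, 19), (Jo, 2990, x3, 40, 2200, 7), (Jo, 2990, x3, 40, 6980, 4), (Jo, 2990, x3, 40, 8750, 27), (Jo, 330, x3, 36, 2200, 7), (Jo, 330, x3, 36, 6980, 4), (Jo, 330, x3, 36, 8750, 27), (Jo, 5750, hr, 20, 2200, 7), (Jo, 5750, hr, 20, 6980, 4), (Jo, 5750, hr, 20, 8750, 27), (Jo, 7460, x2, 17, 2200, 7), (Jo, 7460, x2, 17, 6980, 4), (Jo, 7460, x2, 17, 8750, 27)}
(Assign ⋈ Emp) ⋈ Dept (natural join on mgr): {(Jo, 2990, x3, 40, 2200, 7, 3, p2), (Jo, 2990, x3, 40, 6980, 4, 3, p2), (Jo, 2990, x3, 40, 8750, 27, 3, p2), (Jo, 5750, hr, 20, 2200, 7, 1, law), (Jo, 5750, hr, 20, 2200, 7, 9, rd), (Jo, 5750, hr, 20, 6980, 4, 1, law), (Jo, 5750, hr, 20, 6980, 4, 9, rd), (Jo, 5750, hr, 20, 8750, 27, 1, law), (Jo, 5750, hr, 20, 8750, 27, 9, rd), (Jo, 7460, x2, 17, 2200, 7, 5, eng), (Jo, 7460, x2, 17, 6980, 4, 5, eng), (Jo, 7460, x2, 17, 8750, 27, 5, eng)}
Keep only column(s) salary, name, floor: {(2200, Jo, 1), (2200, Jo, 3), (2200, Jo, 5), (2200, Jo, 9), (6980, Jo, 1), (6980, Jo, 3), (6980, Jo, 5), (6980, Jo, 9), (8750, Jo, 1), (8750, Jo, 3), (8750, Jo, 5), (8750, Jo, 9)}
σ[floor ≥ 6 AND salary = 2200]: keep tuples satisfying floor ≥ 6 AND salary = 2200 → {(2200, Jo, 9)}
Keep only column(s) salary, name: {(2200, Jo)}

{(2200, Jo)}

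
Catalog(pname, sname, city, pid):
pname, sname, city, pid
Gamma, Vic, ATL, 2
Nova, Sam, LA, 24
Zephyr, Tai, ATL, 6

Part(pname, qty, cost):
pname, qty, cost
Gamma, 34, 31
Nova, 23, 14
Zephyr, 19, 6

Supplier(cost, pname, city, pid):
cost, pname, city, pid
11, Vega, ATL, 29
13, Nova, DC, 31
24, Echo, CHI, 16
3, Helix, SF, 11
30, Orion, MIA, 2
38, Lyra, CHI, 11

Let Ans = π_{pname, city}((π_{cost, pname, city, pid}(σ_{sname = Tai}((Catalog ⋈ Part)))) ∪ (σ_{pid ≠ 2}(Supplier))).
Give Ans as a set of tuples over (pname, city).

Natural join on pname: {(Gamma, Vic, ATL, 2, 34, 31), (Nova, Sam, LA, 24, 23, 14), (Zephyr, Tai, ATL, 6, 19, 6)}
σ[sname = Tai]: keep tuples satisfying sname = Tai → {(Zephyr, Tai, ATL, 6, 19, 6)}
Projecting to cost, pname, city, pid: {(6, Zephyr, ATL, 6)}
σ[pid ≠ 2]: keep tuples satisfying pid ≠ 2 → {(11, Vega, ATL, 29), (13, Nova, DC, 31), (24, Echo, CHI, 16), (3, Helix, SF, 11), (38, Lyra, CHI, 11)}
Union: {(6, Zephyr, ATL, 6)} with {(11, Vega, ATL, 29), (13, Nova, DC, 31), (24, Echo, CHI, 16), (3, Helix, SF, 11), (38, Lyra, CHI, 11)} → {(11, Vega, ATL, 29), (13, Nova, DC, 31), (24, Echo, CHI, 16), (3, Helix, SF, 11), (38, Lyra, CHI, 11), (6, Zephyr, ATL, 6)}
Projecting to pname, city: {(Echo, CHI), (Helix, SF), (Lyra, CHI), (Nova, DC), (Vega, ATL), (Zephyr, ATL)}

{(Echo, CHI), (Helix, SF), (Lyra, CHI), (Nova, DC), (Vega, ATL), (Zephyr, ATL)}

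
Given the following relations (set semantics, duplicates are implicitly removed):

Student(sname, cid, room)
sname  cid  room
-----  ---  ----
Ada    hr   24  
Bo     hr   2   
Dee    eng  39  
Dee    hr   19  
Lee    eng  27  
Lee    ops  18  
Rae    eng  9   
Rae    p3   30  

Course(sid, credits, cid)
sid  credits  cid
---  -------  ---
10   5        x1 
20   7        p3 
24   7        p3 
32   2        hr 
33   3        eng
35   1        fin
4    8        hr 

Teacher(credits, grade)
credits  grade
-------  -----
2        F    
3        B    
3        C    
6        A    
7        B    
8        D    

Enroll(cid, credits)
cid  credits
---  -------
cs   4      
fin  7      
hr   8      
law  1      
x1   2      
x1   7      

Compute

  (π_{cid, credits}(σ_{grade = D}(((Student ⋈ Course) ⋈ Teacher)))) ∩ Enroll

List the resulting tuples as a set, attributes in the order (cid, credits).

Joining Student and Course on cid yields {(Ada, hr, 24, 32, 2), (Ada, hr, 24, 4, 8), (Bo, hr, 2, 32, 2), (Bo, hr, 2, 4, 8), (Dee, eng, 39, 33, 3), (Dee, hr, 19, 32, 2), (Dee, hr, 19, 4, 8), (Lee, eng, 27, 33, 3), (Rae, eng, 9, 33, 3), (Rae, p3, 30, 20, 7), (Rae, p3, 30, 24, 7)}.
Joining (Student ⋈ Course) and Teacher on credits yields {(Ada, hr, 24, 32, 2, F), (Ada, hr, 24, 4, 8, D), (Bo, hr, 2, 32, 2, F), (Bo, hr, 2, 4, 8, D), (Dee, eng, 39, 33, 3, B), (Dee, eng, 39, 33, 3, C), (Dee, hr, 19, 32, 2, F), (Dee, hr, 19, 4, 8, D), (Lee, eng, 27, 33, 3, B), (Lee, eng, 27, 33, 3, C), (Rae, eng, 9, 33, 3, B), (Rae, eng, 9, 33, 3, C), (Rae, p3, 30, 20, 7, B), (Rae, p3, 30, 24, 7, B)}.
σ[grade = D]: keep tuples satisfying grade = D → {(Ada, hr, 24, 4, 8, D), (Bo, hr, 2, 4, 8, D), (Dee, hr, 19, 4, 8, D)}
Keep only column(s) cid, credits (2 duplicate(s) eliminated): {(hr, 8)}
Intersection: {(hr, 8)} with {(cs, 4), (fin, 7), (hr, 8), (law, 1), (x1, 2), (x1, 7)} → {(hr, 8)}

{(hr, 8)}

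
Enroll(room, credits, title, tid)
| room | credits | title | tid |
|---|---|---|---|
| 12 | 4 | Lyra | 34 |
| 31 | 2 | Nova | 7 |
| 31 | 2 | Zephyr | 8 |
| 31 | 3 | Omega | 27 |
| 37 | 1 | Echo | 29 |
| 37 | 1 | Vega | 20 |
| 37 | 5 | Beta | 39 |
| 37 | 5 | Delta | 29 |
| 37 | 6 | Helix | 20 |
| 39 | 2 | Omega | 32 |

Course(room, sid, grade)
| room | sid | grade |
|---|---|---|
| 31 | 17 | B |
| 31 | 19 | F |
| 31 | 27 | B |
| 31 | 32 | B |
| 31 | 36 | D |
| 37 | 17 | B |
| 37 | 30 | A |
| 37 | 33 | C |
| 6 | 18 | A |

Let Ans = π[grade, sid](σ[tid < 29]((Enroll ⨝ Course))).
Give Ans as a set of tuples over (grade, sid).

{(A, 30), (B, 17), (B, 27), (B, 32), (C, 33), (D, 36), (F, 19)}

Enroll ⋈ Course (natural join on room): {(31, 2, Nova, 7, 17, B), (31, 2, Nova, 7, 19, F), (31, 2, Nova, 7, 27, B), (31, 2, Nova, 7, 32, B), (31, 2, Nova, 7, 36, D), (31, 2, Zephyr, 8, 17, B), (31, 2, Zephyr, 8, 19, F), (31, 2, Zephyr, 8, 27, B), (31, 2, Zephyr, 8, 32, B), (31, 2, Zephyr, 8, 36, D), (31, 3, Omega, 27, 17, B), (31, 3, Omega, 27, 19, F), (31, 3, Omega, 27, 27, B), (31, 3, Omega, 27, 32, B), (31, 3, Omega, 27, 36, D), (37, 1, Echo, 29, 17, B), (37, 1, Echo, 29, 30, A), (37, 1, Echo, 29, 33, C), (37, 1, Vega, 20, 17, B), (37, 1, Vega, 20, 30, A), (37, 1, Vega, 20, 33, C), (37, 5, Beta, 39, 17, B), (37, 5, Beta, 39, 30, A), (37, 5, Beta, 39, 33, C), (37, 5, Delta, 29, 17, B), (37, 5, Delta, 29, 30, A), (37, 5, Delta, 29, 33, C), (37, 6, Helix, 20, 17, B), (37, 6, Helix, 20, 30, A), (37, 6, Helix, 20, 33, C)}
Selection tid < 29: {(31, 2, Nova, 7, 17, B), (31, 2, Nova, 7, 19, F), (31, 2, Nova, 7, 27, B), (31, 2, Nova, 7, 32, B), (31, 2, Nova, 7, 36, D), (31, 2, Zephyr, 8, 17, B), (31, 2, Zephyr, 8, 19, F), (31, 2, Zephyr, 8, 27, B), (31, 2, Zephyr, 8, 32, B), (31, 2, Zephyr, 8, 36, D), (31, 3, Omega, 27, 17, B), (31, 3, Omega, 27, 19, F), (31, 3, Omega, 27, 27, B), (31, 3, Omega, 27, 32, B), (31, 3, Omega, 27, 36, D), (37, 1, Vega, 20, 17, B), (37, 1, Vega, 20, 30, A), (37, 1, Vega, 20, 33, C), (37, 6, Helix, 20, 17, B), (37, 6, Helix, 20, 30, A), (37, 6, Helix, 20, 33, C)}
Projecting to grade, sid (14 duplicate(s) eliminated): {(A, 30), (B, 17), (B, 27), (B, 32), (C, 33), (D, 36), (F, 19)}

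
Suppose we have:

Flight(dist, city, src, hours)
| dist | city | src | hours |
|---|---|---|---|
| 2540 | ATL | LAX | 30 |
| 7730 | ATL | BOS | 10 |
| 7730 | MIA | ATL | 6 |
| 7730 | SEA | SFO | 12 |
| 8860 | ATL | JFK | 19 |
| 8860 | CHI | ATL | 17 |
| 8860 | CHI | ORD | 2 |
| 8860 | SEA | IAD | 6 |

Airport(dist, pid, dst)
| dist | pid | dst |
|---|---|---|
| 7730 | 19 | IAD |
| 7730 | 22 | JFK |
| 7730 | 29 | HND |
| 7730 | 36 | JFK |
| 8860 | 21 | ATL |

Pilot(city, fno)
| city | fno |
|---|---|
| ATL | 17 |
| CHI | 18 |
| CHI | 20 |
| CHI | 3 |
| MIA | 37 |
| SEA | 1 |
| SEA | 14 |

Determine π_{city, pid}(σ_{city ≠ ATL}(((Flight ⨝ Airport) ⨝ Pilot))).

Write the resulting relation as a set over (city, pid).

{(CHI, 21), (MIA, 19), (MIA, 22), (MIA, 29), (MIA, 36), (SEA, 19), (SEA, 21), (SEA, 22), (SEA, 29), (SEA, 36)}

Natural join on dist: {(7730, ATL, BOS, 10, 19, IAD), (7730, ATL, BOS, 10, 22, JFK), (7730, ATL, BOS, 10, 29, HND), (7730, ATL, BOS, 10, 36, JFK), (7730, MIA, ATL, 6, 19, IAD), (7730, MIA, ATL, 6, 22, JFK), (7730, MIA, ATL, 6, 29, HND), (7730, MIA, ATL, 6, 36, JFK), (7730, SEA, SFO, 12, 19, IAD), (7730, SEA, SFO, 12, 22, JFK), (7730, SEA, SFO, 12, 29, HND), (7730, SEA, SFO, 12, 36, JFK), (8860, ATL, JFK, 19, 21, ATL), (8860, CHI, ATL, 17, 21, ATL), (8860, CHI, ORD, 2, 21, ATL), (8860, SEA, IAD, 6, 21, ATL)}
Natural join on city: {(7730, ATL, BOS, 10, 19, IAD, 17), (7730, ATL, BOS, 10, 22, JFK, 17), (7730, ATL, BOS, 10, 29, HND, 17), (7730, ATL, BOS, 10, 36, JFK, 17), (7730, MIA, ATL, 6, 19, IAD, 37), (7730, MIA, ATL, 6, 22, JFK, 37), (7730, MIA, ATL, 6, 29, HND, 37), (7730, MIA, ATL, 6, 36, JFK, 37), (7730, SEA, SFO, 12, 19, IAD, 1), (7730, SEA, SFO, 12, 19, IAD, 14), (7730, SEA, SFO, 12, 22, JFK, 1), (7730, SEA, SFO, 12, 22, JFK, 14), (7730, SEA, SFO, 12, 29, HND, 1), (7730, SEA, SFO, 12, 29, HND, 14), (7730, SEA, SFO, 12, 36, JFK, 1), (7730, SEA, SFO, 12, 36, JFK, 14), (8860, ATL, JFK, 19, 21, ATL, 17), (8860, CHI, ATL, 17, 21, ATL, 18), (8860, CHI, ATL, 17, 21, ATL, 20), (8860, CHI, ATL, 17, 21, ATL, 3), (8860, CHI, ORD, 2, 21, ATL, 18), (8860, CHI, ORD, 2, 21, ATL, 20), (8860, CHI, ORD, 2, 21, ATL, 3), (8860, SEA, IAD, 6, 21, ATL, 1), (8860, SEA, IAD, 6, 21, ATL, 14)}
σ[city ≠ ATL]: keep tuples satisfying city ≠ ATL → {(7730, MIA, ATL, 6, 19, IAD, 37), (7730, MIA, ATL, 6, 22, JFK, 37), (7730, MIA, ATL, 6, 29, HND, 37), (7730, MIA, ATL, 6, 36, JFK, 37), (7730, SEA, SFO, 12, 19, IAD, 1), (7730, SEA, SFO, 12, 19, IAD, 14), (7730, SEA, SFO, 12, 22, JFK, 1), (7730, SEA, SFO, 12, 22, JFK, 14), (7730, SEA, SFO, 12, 29, HND, 1), (7730, SEA, SFO, 12, 29, HND, 14), (7730, SEA, SFO, 12, 36, JFK, 1), (7730, SEA, SFO, 12, 36, JFK, 14), (8860, CHI, ATL, 17, 21, ATL, 18), (8860, CHI, ATL, 17, 21, ATL, 20), (8860, CHI, ATL, 17, 21, ATL, 3), (8860, CHI, ORD, 2, 21, ATL, 18), (8860, CHI, ORD, 2, 21, ATL, 20), (8860, CHI, ORD, 2, 21, ATL, 3), (8860, SEA, IAD, 6, 21, ATL, 1), (8860, SEA, IAD, 6, 21, ATL, 14)}
Keep only column(s) city, pid (10 duplicate(s) eliminated): {(CHI, 21), (MIA, 19), (MIA, 22), (MIA, 29), (MIA, 36), (SEA, 19), (SEA, 21), (SEA, 22), (SEA, 29), (SEA, 36)}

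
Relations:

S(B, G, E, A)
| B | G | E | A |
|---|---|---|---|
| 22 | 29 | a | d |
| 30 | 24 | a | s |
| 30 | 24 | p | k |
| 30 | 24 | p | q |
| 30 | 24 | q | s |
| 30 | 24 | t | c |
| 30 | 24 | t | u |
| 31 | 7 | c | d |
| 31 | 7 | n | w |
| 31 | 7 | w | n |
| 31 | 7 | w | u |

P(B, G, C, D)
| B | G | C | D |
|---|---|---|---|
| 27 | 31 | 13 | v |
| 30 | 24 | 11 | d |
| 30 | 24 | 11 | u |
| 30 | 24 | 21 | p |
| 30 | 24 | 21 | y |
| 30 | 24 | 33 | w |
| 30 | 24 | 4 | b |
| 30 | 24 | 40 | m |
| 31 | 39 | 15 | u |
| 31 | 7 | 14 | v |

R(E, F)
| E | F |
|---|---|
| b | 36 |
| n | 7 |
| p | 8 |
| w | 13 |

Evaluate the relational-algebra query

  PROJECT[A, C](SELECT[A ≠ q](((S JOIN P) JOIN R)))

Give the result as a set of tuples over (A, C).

{(k, 11), (k, 21), (k, 33), (k, 4), (k, 40), (n, 14), (u, 14), (w, 14)}

Natural join on B, G: {(30, 24, a, s, 11, d), (30, 24, a, s, 11, u), (30, 24, a, s, 21, p), (30, 24, a, s, 21, y), (30, 24, a, s, 33, w), (30, 24, a, s, 4, b), (30, 24, a, s, 40, m), (30, 24, p, k, 11, d), (30, 24, p, k, 11, u), (30, 24, p, k, 21, p), (30, 24, p, k, 21, y), (30, 24, p, k, 33, w), (30, 24, p, k, 4, b), (30, 24, p, k, 40, m), (30, 24, p, q, 11, d), (30, 24, p, q, 11, u), (30, 24, p, q, 21, p), (30, 24, p, q, 21, y), (30, 24, p, q, 33, w), (30, 24, p, q, 4, b), (30, 24, p, q, 40, m), (30, 24, q, s, 11, d), (30, 24, q, s, 11, u), (30, 24, q, s, 21, p), (30, 24, q, s, 21, y), (30, 24, q, s, 33, w), (30, 24, q, s, 4, b), (30, 24, q, s, 40, m), (30, 24, t, c, 11, d), (30, 24, t, c, 11, u), (30, 24, t, c, 21, p), (30, 24, t, c, 21, y), (30, 24, t, c, 33, w), (30, 24, t, c, 4, b), (30, 24, t, c, 40, m), (30, 24, t, u, 11, d), (30, 24, t, u, 11, u), (30, 24, t, u, 21, p), (30, 24, t, u, 21, y), (30, 24, t, u, 33, w), (30, 24, t, u, 4, b), (30, 24, t, u, 40, m), (31, 7, c, d, 14, v), (31, 7, n, w, 14, v), (31, 7, w, n, 14, v), (31, 7, w, u, 14, v)}
Natural join on E: {(30, 24, p, k, 11, d, 8), (30, 24, p, k, 11, u, 8), (30, 24, p, k, 21, p, 8), (30, 24, p, k, 21, y, 8), (30, 24, p, k, 33, w, 8), (30, 24, p, k, 4, b, 8), (30, 24, p, k, 40, m, 8), (30, 24, p, q, 11, d, 8), (30, 24, p, q, 11, u, 8), (30, 24, p, q, 21, p, 8), (30, 24, p, q, 21, y, 8), (30, 24, p, q, 33, w, 8), (30, 24, p, q, 4, b, 8), (30, 24, p, q, 40, m, 8), (31, 7, n, w, 14, v, 7), (31, 7, w, n, 14, v, 13), (31, 7, w, u, 14, v, 13)}
Apply σ_{A ≠ q}; surviving tuples: {(30, 24, p, k, 11, d, 8), (30, 24, p, k, 11, u, 8), (30, 24, p, k, 21, p, 8), (30, 24, p, k, 21, y, 8), (30, 24, p, k, 33, w, 8), (30, 24, p, k, 4, b, 8), (30, 24, p, k, 40, m, 8), (31, 7, n, w, 14, v, 7), (31, 7, w, n, 14, v, 13), (31, 7, w, u, 14, v, 13)}
Keep only column(s) A, C (2 duplicate(s) eliminated): {(k, 11), (k, 21), (k, 33), (k, 4), (k, 40), (n, 14), (u, 14), (w, 14)}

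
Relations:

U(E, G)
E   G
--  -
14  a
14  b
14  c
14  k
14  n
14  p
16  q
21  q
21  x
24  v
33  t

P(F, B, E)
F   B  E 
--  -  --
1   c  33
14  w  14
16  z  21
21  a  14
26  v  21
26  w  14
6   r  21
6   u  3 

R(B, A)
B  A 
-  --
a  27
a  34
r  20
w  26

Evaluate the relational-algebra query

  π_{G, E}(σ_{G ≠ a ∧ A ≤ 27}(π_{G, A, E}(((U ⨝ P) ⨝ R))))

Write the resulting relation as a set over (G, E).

U ⋈ P (natural join on E): {(14, a, 14, w), (14, a, 21, a), (14, a, 26, w), (14, b, 14, w), (14, b, 21, a), (14, b, 26, w), (14, c, 14, w), (14, c, 21, a), (14, c, 26, w), (14, k, 14, w), (14, k, 21, a), (14, k, 26, w), (14, n, 14, w), (14, n, 21, a), (14, n, 26, w), (14, p, 14, w), (14, p, 21, a), (14, p, 26, w), (21, q, 16, z), (21, q, 26, v), (21, q, 6, r), (21, x, 16, z), (21, x, 26, v), (21, x, 6, r), (33, t, 1, c)}
(U ⨝ P) ⋈ R (natural join on B): {(14, a, 14, w, 26), (14, a, 21, a, 27), (14, a, 21, a, 34), (14, a, 26, w, 26), (14, b, 14, w, 26), (14, b, 21, a, 27), (14, b, 21, a, 34), (14, b, 26, w, 26), (14, c, 14, w, 26), (14, c, 21, a, 27), (14, c, 21, a, 34), (14, c, 26, w, 26), (14, k, 14, w, 26), (14, k, 21, a, 27), (14, k, 21, a, 34), (14, k, 26, w, 26), (14, n, 14, w, 26), (14, n, 21, a, 27), (14, n, 21, a, 34), (14, n, 26, w, 26), (14, p, 14, w, 26), (14, p, 21, a, 27), (14, p, 21, a, 34), (14, p, 26, w, 26), (21, q, 6, r, 20), (21, x, 6, r, 20)}
Keep only column(s) G, A, E (6 duplicate(s) eliminated): {(a, 26, 14), (a, 27, 14), (a, 34, 14), (b, 26, 14), (b, 27, 14), (b, 34, 14), (c, 26, 14), (c, 27, 14), (c, 34, 14), (k, 26, 14), (k, 27, 14), (k, 34, 14), (n, 26, 14), (n, 27, 14), (n, 34, 14), (p, 26, 14), (p, 27, 14), (p, 34, 14), (q, 20, 21), (x, 20, 21)}
Apply σ_{G ≠ a ∧ A ≤ 27}; surviving tuples: {(b, 26, 14), (b, 27, 14), (c, 26, 14), (c, 27, 14), (k, 26, 14), (k, 27, 14), (n, 26, 14), (n, 27, 14), (p, 26, 14), (p, 27, 14), (q, 20, 21), (x, 20, 21)}
Keep only column(s) G, E (5 duplicate(s) eliminated): {(b, 14), (c, 14), (k, 14), (n, 14), (p, 14), (q, 21), (x, 21)}

{(b, 14), (c, 14), (k, 14), (n, 14), (p, 14), (q, 21), (x, 21)}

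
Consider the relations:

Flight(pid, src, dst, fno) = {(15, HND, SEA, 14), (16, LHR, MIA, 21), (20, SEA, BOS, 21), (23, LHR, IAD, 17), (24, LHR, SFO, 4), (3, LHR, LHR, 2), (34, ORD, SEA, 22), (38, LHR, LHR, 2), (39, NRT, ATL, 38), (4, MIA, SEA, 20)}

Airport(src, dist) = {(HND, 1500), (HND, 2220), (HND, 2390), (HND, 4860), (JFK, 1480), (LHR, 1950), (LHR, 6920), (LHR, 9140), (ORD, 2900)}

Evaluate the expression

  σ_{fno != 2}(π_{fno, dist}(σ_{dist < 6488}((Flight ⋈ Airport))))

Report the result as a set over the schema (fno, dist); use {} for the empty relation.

{(14, 1500), (14, 2220), (14, 2390), (14, 4860), (17, 1950), (21, 1950), (22, 2900), (4, 1950)}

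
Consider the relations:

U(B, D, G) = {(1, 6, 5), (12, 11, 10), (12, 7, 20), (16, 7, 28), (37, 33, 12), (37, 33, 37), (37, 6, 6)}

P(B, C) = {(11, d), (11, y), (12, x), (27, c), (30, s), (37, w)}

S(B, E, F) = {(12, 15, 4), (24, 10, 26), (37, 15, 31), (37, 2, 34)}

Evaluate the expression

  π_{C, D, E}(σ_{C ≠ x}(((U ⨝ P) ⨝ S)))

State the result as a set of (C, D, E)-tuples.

{(w, 33, 15), (w, 33, 2), (w, 6, 15), (w, 6, 2)}

Natural join on B: {(12, 11, 10, x), (12, 7, 20, x), (37, 33, 12, w), (37, 33, 37, w), (37, 6, 6, w)}
Natural join on B: {(12, 11, 10, x, 15, 4), (12, 7, 20, x, 15, 4), (37, 33, 12, w, 15, 31), (37, 33, 12, w, 2, 34), (37, 33, 37, w, 15, 31), (37, 33, 37, w, 2, 34), (37, 6, 6, w, 15, 31), (37, 6, 6, w, 2, 34)}
Filtering on C ≠ x leaves {(37, 33, 12, w, 15, 31), (37, 33, 12, w, 2, 34), (37, 33, 37, w, 15, 31), (37, 33, 37, w, 2, 34), (37, 6, 6, w, 15, 31), (37, 6, 6, w, 2, 34)}.
π[C, D, E]: project onto (C, D, E) (2 duplicate(s) eliminated) → {(w, 33, 15), (w, 33, 2), (w, 6, 15), (w, 6, 2)}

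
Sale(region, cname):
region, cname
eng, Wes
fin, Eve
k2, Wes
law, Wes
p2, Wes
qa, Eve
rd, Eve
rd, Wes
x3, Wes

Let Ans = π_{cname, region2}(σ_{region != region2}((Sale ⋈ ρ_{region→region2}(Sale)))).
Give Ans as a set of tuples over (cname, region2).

ρ[region→region2]: schema becomes (region2, cname); tuples unchanged.
Sale ⋈ ρ_{region→region2}(Sale) (natural join on cname): {(eng, Wes, eng), (eng, Wes, k2), (eng, Wes, law), (eng, Wes, p2), (eng, Wes, rd), (eng, Wes, x3), (fin, Eve, fin), (fin, Eve, qa), (fin, Eve, rd), (k2, Wes, eng), (k2, Wes, k2), (k2, Wes, law), (k2, Wes, p2), (k2, Wes, rd), (k2, Wes, x3), (law, Wes, eng), (law, Wes, k2), (law, Wes, law), (law, Wes, p2), (law, Wes, rd), (law, Wes, x3), (p2, Wes, eng), (p2, Wes, k2), (p2, Wes, law), (p2, Wes, p2), (p2, Wes, rd), (p2, Wes, x3), (qa, Eve, fin), (qa, Eve, qa), (qa, Eve, rd), (rd, Eve, fin), (rd, Eve, qa), (rd, Eve, rd), (rd, Wes, eng), (rd, Wes, k2), (rd, Wes, law), (rd, Wes, p2), (rd, Wes, rd), (rd, Wes, x3), (x3, Wes, eng), (x3, Wes, k2), (x3, Wes, law), (x3, Wes, p2), (x3, Wes, rd), (x3, Wes, x3)}
Selection region != region2: {(eng, Wes, k2), (eng, Wes, law), (eng, Wes, p2), (eng, Wes, rd), (eng, Wes, x3), (fin, Eve, qa), (fin, Eve, rd), (k2, Wes, eng), (k2, Wes, law), (k2, Wes, p2), (k2, Wes, rd), (k2, Wes, x3), (law, Wes, eng), (law, Wes, k2), (law, Wes, p2), (law, Wes, rd), (law, Wes, x3), (p2, Wes, eng), (p2, Wes, k2), (p2, Wes, law), (p2, Wes, rd), (p2, Wes, x3), (qa, Eve, fin), (qa, Eve, rd), (rd, Eve, fin), (rd, Eve, qa), (rd, Wes, eng), (rd, Wes, k2), (rd, Wes, law), (rd, Wes, p2), (rd, Wes, x3), (x3, Wes, eng), (x3, Wes, k2), (x3, Wes, law), (x3, Wes, p2), (x3, Wes, rd)}
π_{cname, region2} gives {(Eve, fin), (Eve, qa), (Eve, rd), (Wes, eng), (Wes, k2), (Wes, law), (Wes, p2), (Wes, rd), (Wes, x3)} (27 duplicate(s) eliminated).

{(Eve, fin), (Eve, qa), (Eve, rd), (Wes, eng), (Wes, k2), (Wes, law), (Wes, p2), (Wes, rd), (Wes, x3)}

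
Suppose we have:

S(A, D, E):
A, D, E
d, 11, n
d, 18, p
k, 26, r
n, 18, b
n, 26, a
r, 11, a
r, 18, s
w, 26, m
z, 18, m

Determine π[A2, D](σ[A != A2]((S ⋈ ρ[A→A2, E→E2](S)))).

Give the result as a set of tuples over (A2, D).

ρ[A→A2, E→E2]: schema becomes (A2, D, E2); tuples unchanged.
Natural join on D: {(d, 11, n, d, n), (d, 11, n, r, a), (d, 18, p, d, p), (d, 18, p, n, b), (d, 18, p, r, s), (d, 18, p, z, m), (k, 26, r, k, r), (k, 26, r, n, a), (k, 26, r, w, m), (n, 18, b, d, p), (n, 18, b, n, b), (n, 18, b, r, s), (n, 18, b, z, m), (n, 26, a, k, r), (n, 26, a, n, a), (n, 26, a, w, m), (r, 11, a, d, n), (r, 11, a, r, a), (r, 18, s, d, p), (r, 18, s, n, b), (r, 18, s, r, s), (r, 18, s, z, m), (w, 26, m, k, r), (w, 26, m, n, a), (w, 26, m, w, m), (z, 18, m, d, p), (z, 18, m, n, b), (z, 18, m, r, s), (z, 18, m, z, m)}
Apply σ_{A != A2}; surviving tuples: {(d, 11, n, r, a), (d, 18, p, n, b), (d, 18, p, r, s), (d, 18, p, z, m), (k, 26, r, n, a), (k, 26, r, w, m), (n, 18, b, d, p), (n, 18, b, r, s), (n, 18, b, z, m), (n, 26, a, k, r), (n, 26, a, w, m), (r, 11, a, d, n), (r, 18, s, d, p), (r, 18, s, n, b), (r, 18, s, z, m), (w, 26, m, k, r), (w, 26, m, n, a), (z, 18, m, d, p), (z, 18, m, n, b), (z, 18, m, r, s)}
π_{A2, D} gives {(d, 11), (d, 18), (k, 26), (n, 18), (n, 26), (r, 11), (r, 18), (w, 26), (z, 18)} (11 duplicate(s) eliminated).

{(d, 11), (d, 18), (k, 26), (n, 18), (n, 26), (r, 11), (r, 18), (w, 26), (z, 18)}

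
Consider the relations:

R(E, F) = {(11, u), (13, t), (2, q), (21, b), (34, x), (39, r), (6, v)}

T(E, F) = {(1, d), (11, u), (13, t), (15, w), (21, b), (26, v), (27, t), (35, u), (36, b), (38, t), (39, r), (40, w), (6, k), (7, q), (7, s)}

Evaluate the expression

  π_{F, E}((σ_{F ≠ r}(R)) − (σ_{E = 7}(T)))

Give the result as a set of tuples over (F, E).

Apply σ_{F ≠ r}; surviving tuples: {(11, u), (13, t), (2, q), (21, b), (34, x), (6, v)}
Apply σ_{E = 7}; surviving tuples: {(7, q), (7, s)}
Taking the difference: {(11, u), (13, t), (2, q), (21, b), (34, x), (6, v)}
Projecting to F, E: {(b, 21), (q, 2), (t, 13), (u, 11), (v, 6), (x, 34)}

{(b, 21), (q, 2), (t, 13), (u, 11), (v, 6), (x, 34)}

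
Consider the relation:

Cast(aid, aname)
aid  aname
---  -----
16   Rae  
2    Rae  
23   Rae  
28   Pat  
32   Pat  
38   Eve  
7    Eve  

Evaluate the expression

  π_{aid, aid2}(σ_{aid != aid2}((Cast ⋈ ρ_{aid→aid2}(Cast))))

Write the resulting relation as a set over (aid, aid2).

{(16, 2), (16, 23), (2, 16), (2, 23), (23, 16), (23, 2), (28, 32), (32, 28), (38, 7), (7, 38)}

ρ[aid→aid2]: schema becomes (aid2, aname); tuples unchanged.
Joining Cast and ρ_{aid→aid2}(Cast) on aname yields {(16, Rae, 16), (16, Rae, 2), (16, Rae, 23), (2, Rae, 16), (2, Rae, 2), (2, Rae, 23), (23, Rae, 16), (23, Rae, 2), (23, Rae, 23), (28, Pat, 28), (28, Pat, 32), (32, Pat, 28), (32, Pat, 32), (38, Eve, 38), (38, Eve, 7), (7, Eve, 38), (7, Eve, 7)}.
σ[aid != aid2]: keep tuples satisfying aid != aid2 → {(16, Rae, 2), (16, Rae, 23), (2, Rae, 16), (2, Rae, 23), (23, Rae, 16), (23, Rae, 2), (28, Pat, 32), (32, Pat, 28), (38, Eve, 7), (7, Eve, 38)}
Keep only column(s) aid, aid2: {(16, 2), (16, 23), (2, 16), (2, 23), (23, 16), (23, 2), (28, 32), (32, 28), (38, 7), (7, 38)}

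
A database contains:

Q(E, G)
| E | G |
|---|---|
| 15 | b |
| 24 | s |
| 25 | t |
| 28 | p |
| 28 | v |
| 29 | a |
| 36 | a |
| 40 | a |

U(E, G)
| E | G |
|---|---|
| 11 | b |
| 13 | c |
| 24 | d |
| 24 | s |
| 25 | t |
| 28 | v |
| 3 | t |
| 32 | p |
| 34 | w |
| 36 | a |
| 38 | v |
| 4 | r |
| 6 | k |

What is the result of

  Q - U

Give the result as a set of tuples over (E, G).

{(15, b), (28, p), (29, a), (40, a)}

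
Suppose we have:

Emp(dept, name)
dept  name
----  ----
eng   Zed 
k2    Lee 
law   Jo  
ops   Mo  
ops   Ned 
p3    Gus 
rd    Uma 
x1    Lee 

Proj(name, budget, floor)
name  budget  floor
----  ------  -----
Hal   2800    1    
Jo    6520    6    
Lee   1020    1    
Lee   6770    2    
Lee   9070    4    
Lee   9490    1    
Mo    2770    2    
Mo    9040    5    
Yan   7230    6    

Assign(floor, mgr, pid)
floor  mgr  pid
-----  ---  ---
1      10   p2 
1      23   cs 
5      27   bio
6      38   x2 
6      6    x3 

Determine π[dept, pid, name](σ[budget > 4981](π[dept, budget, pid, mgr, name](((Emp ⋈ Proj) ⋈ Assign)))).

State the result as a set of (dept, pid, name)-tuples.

{(k2, cs, Lee), (k2, p2, Lee), (law, x2, Jo), (law, x3, Jo), (ops, bio, Mo), (x1, cs, Lee), (x1, p2, Lee)}

Natural join on name: {(k2, Lee, 1020, 1), (k2, Lee, 6770, 2), (k2, Lee, 9070, 4), (k2, Lee, 9490, 1), (law, Jo, 6520, 6), (ops, Mo, 2770, 2), (ops, Mo, 9040, 5), (x1, Lee, 1020, 1), (x1, Lee, 6770, 2), (x1, Lee, 9070, 4), (x1, Lee, 9490, 1)}
Natural join on floor: {(k2, Lee, 1020, 1, 10, p2), (k2, Lee, 1020, 1, 23, cs), (k2, Lee, 9490, 1, 10, p2), (k2, Lee, 9490, 1, 23, cs), (law, Jo, 6520, 6, 38, x2), (law, Jo, 6520, 6, 6, x3), (ops, Mo, 9040, 5, 27, bio), (x1, Lee, 1020, 1, 10, p2), (x1, Lee, 1020, 1, 23, cs), (x1, Lee, 9490, 1, 10, p2), (x1, Lee, 9490, 1, 23, cs)}
Keep only column(s) dept, budget, pid, mgr, name: {(k2, 1020, cs, 23, Lee), (k2, 1020, p2, 10, Lee), (k2, 9490, cs, 23, Lee), (k2, 9490, p2, 10, Lee), (law, 6520, x2, 38, Jo), (law, 6520, x3, 6, Jo), (ops, 9040, bio, 27, Mo), (x1, 1020, cs, 23, Lee), (x1, 1020, p2, 10, Lee), (x1, 9490, cs, 23, Lee), (x1, 9490, p2, 10, Lee)}
σ[budget > 4981]: keep tuples satisfying budget > 4981 → {(k2, 9490, cs, 23, Lee), (k2, 9490, p2, 10, Lee), (law, 6520, x2, 38, Jo), (law, 6520, x3, 6, Jo), (ops, 9040, bio, 27, Mo), (x1, 9490, cs, 23, Lee), (x1, 9490, p2, 10, Lee)}
Keep only column(s) dept, pid, name: {(k2, cs, Lee), (k2, p2, Lee), (law, x2, Jo), (law, x3, Jo), (ops, bio, Mo), (x1, cs, Lee), (x1, p2, Lee)}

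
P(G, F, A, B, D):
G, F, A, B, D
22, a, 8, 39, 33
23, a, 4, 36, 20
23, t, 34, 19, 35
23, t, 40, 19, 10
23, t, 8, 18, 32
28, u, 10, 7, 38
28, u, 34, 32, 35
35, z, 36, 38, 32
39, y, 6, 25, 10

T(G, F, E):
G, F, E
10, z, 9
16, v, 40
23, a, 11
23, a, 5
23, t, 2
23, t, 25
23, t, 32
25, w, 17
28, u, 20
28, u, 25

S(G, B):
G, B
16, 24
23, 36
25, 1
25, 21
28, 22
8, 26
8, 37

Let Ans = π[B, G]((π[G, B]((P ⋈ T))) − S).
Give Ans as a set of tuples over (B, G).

{(18, 23), (19, 23), (32, 28), (7, 28)}

Natural join on G, F: {(23, a, 4, 36, 20, 11), (23, a, 4, 36, 20, 5), (23, t, 34, 19, 35, 2), (23, t, 34, 19, 35, 25), (23, t, 34, 19, 35, 32), (23, t, 40, 19, 10, 2), (23, t, 40, 19, 10, 25), (23, t, 40, 19, 10, 32), (23, t, 8, 18, 32, 2), (23, t, 8, 18, 32, 25), (23, t, 8, 18, 32, 32), (28, u, 10, 7, 38, 20), (28, u, 10, 7, 38, 25), (28, u, 34, 32, 35, 20), (28, u, 34, 32, 35, 25)}
Projecting to G, B (10 duplicate(s) eliminated): {(23, 18), (23, 19), (23, 36), (28, 32), (28, 7)}
Taking the difference: {(23, 18), (23, 19), (28, 32), (28, 7)}
Projecting to B, G: {(18, 23), (19, 23), (32, 28), (7, 28)}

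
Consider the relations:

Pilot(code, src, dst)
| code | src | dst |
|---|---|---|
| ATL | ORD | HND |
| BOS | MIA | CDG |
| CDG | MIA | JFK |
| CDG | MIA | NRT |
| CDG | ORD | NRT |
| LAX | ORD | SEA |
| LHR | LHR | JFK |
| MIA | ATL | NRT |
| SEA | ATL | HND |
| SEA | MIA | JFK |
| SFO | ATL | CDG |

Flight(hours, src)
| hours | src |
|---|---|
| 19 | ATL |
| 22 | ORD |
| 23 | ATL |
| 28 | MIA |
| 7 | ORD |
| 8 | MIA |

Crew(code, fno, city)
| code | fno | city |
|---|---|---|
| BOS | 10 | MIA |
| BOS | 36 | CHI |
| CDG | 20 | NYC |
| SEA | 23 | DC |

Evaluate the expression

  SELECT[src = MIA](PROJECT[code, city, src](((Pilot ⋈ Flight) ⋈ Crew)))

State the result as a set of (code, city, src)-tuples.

Joining Pilot and Flight on src yields {(ATL, ORD, HND, 22), (ATL, ORD, HND, 7), (BOS, MIA, CDG, 28), (BOS, MIA, CDG, 8), (CDG, MIA, JFK, 28), (CDG, MIA, JFK, 8), (CDG, MIA, NRT, 28), (CDG, MIA, NRT, 8), (CDG, ORD, NRT, 22), (CDG, ORD, NRT, 7), (LAX, ORD, SEA, 22), (LAX, ORD, SEA, 7), (MIA, ATL, NRT, 19), (MIA, ATL, NRT, 23), (SEA, ATL, HND, 19), (SEA, ATL, HND, 23), (SEA, MIA, JFK, 28), (SEA, MIA, JFK, 8), (SFO, ATL, CDG, 19), (SFO, ATL, CDG, 23)}.
Joining (Pilot ⋈ Flight) and Crew on code yields {(BOS, MIA, CDG, 28, 10, MIA), (BOS, MIA, CDG, 28, 36, CHI), (BOS, MIA, CDG, 8, 10, MIA), (BOS, MIA, CDG, 8, 36, CHI), (CDG, MIA, JFK, 28, 20, NYC), (CDG, MIA, JFK, 8, 20, NYC), (CDG, MIA, NRT, 28, 20, NYC), (CDG, MIA, NRT, 8, 20, NYC), (CDG, ORD, NRT, 22, 20, NYC), (CDG, ORD, NRT, 7, 20, NYC), (SEA, ATL, HND, 19, 23, DC), (SEA, ATL, HND, 23, 23, DC), (SEA, MIA, JFK, 28, 23, DC), (SEA, MIA, JFK, 8, 23, DC)}.
Projecting to code, city, src (8 duplicate(s) eliminated): {(BOS, CHI, MIA), (BOS, MIA, MIA), (CDG, NYC, MIA), (CDG, NYC, ORD), (SEA, DC, ATL), (SEA, DC, MIA)}
Apply σ_{src = MIA}; surviving tuples: {(BOS, CHI, MIA), (BOS, MIA, MIA), (CDG, NYC, MIA), (SEA, DC, MIA)}

{(BOS, CHI, MIA), (BOS, MIA, MIA), (CDG, NYC, MIA), (SEA, DC, MIA)}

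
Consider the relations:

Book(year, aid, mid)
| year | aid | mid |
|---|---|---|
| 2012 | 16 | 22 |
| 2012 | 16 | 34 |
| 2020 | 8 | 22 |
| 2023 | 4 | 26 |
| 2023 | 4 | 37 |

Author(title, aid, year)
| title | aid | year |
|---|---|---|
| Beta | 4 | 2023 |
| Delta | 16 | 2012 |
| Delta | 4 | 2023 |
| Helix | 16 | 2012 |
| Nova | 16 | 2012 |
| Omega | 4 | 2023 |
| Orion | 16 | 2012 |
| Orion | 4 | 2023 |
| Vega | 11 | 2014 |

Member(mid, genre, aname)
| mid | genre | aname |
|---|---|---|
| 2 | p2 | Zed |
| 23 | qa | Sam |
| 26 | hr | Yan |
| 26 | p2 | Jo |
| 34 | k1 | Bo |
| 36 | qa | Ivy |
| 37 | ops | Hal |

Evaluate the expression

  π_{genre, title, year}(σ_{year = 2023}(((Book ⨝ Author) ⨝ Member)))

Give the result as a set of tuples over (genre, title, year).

Natural join on year, aid: {(2012, 16, 22, Delta), (2012, 16, 22, Helix), (2012, 16, 22, Nova), (2012, 16, 22, Orion), (2012, 16, 34, Delta), (2012, 16, 34, Helix), (2012, 16, 34, Nova), (2012, 16, 34, Orion), (2023, 4, 26, Beta), (2023, 4, 26, Delta), (2023, 4, 26, Omega), (2023, 4, 26, Orion), (2023, 4, 37, Beta), (2023, 4, 37, Delta), (2023, 4, 37, Omega), (2023, 4, 37, Orion)}
Natural join on mid: {(2012, 16, 34, Delta, k1, Bo), (2012, 16, 34, Helix, k1, Bo), (2012, 16, 34, Nova, k1, Bo), (2012, 16, 34, Orion, k1, Bo), (2023, 4, 26, Beta, hr, Yan), (2023, 4, 26, Beta, p2, Jo), (2023, 4, 26, Delta, hr, Yan), (2023, 4, 26, Delta, p2, Jo), (2023, 4, 26, Omega, hr, Yan), (2023, 4, 26, Omega, p2, Jo), (2023, 4, 26, Orion, hr, Yan), (2023, 4, 26, Orion, p2, Jo), (2023, 4, 37, Beta, ops, Hal), (2023, 4, 37, Delta, ops, Hal), (2023, 4, 37, Omega, ops, Hal), (2023, 4, 37, Orion, ops, Hal)}
Apply σ_{year = 2023}; surviving tuples: {(2023, 4, 26, Beta, hr, Yan), (2023, 4, 26, Beta, p2, Jo), (2023, 4, 26, Delta, hr, Yan), (2023, 4, 26, Delta, p2, Jo), (2023, 4, 26, Omega, hr, Yan), (2023, 4, 26, Omega, p2, Jo), (2023, 4, 26, Orion, hr, Yan), (2023, 4, 26, Orion, p2, Jo), (2023, 4, 37, Beta, ops, Hal), (2023, 4, 37, Delta, ops, Hal), (2023, 4, 37, Omega, ops, Hal), (2023, 4, 37, Orion, ops, Hal)}
π[genre, title, year]: project onto (genre, title, year) → {(hr, Beta, 2023), (hr, Delta, 2023), (hr, Omega, 2023), (hr, Orion, 2023), (ops, Beta, 2023), (ops, Delta, 2023), (ops, Omega, 2023), (ops, Orion, 2023), (p2, Beta, 2023), (p2, Delta, 2023), (p2, Omega, 2023), (p2, Orion, 2023)}

{(hr, Beta, 2023), (hr, Delta, 2023), (hr, Omega, 2023), (hr, Orion, 2023), (ops, Beta, 2023), (ops, Delta, 2023), (ops, Omega, 2023), (ops, Orion, 2023), (p2, Beta, 2023), (p2, Delta, 2023), (p2, Omega, 2023), (p2, Orion, 2023)}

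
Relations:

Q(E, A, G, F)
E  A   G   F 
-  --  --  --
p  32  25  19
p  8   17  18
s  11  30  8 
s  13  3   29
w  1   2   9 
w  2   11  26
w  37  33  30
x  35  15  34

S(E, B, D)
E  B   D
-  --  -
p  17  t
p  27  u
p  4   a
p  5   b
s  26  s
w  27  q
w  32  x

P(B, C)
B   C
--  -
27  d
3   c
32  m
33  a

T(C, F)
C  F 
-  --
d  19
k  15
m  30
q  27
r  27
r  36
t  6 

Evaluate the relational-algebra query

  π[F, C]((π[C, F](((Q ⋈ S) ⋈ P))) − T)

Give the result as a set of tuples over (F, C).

Joining Q and S on E yields {(p, 32, 25, 19, 17, t), (p, 32, 25, 19, 27, u), (p, 32, 25, 19, 4, a), (p, 32, 25, 19, 5, b), (p, 8, 17, 18, 17, t), (p, 8, 17, 18, 27, u), (p, 8, 17, 18, 4, a), (p, 8, 17, 18, 5, b), (s, 11, 30, 8, 26, s), (s, 13, 3, 29, 26, s), (w, 1, 2, 9, 27, q), (w, 1, 2, 9, 32, x), (w, 2, 11, 26, 27, q), (w, 2, 11, 26, 32, x), (w, 37, 33, 30, 27, q), (w, 37, 33, 30, 32, x)}.
Joining (Q ⋈ S) and P on B yields {(p, 32, 25, 19, 27, u, d), (p, 8, 17, 18, 27, u, d), (w, 1, 2, 9, 27, q, d), (w, 1, 2, 9, 32, x, m), (w, 2, 11, 26, 27, q, d), (w, 2, 11, 26, 32, x, m), (w, 37, 33, 30, 27, q, d), (w, 37, 33, 30, 32, x, m)}.
π_{C, F} gives {(d, 18), (d, 19), (d, 26), (d, 30), (d, 9), (m, 26), (m, 30), (m, 9)}.
Difference: {(d, 18), (d, 19), (d, 26), (d, 30), (d, 9), (m, 26), (m, 30), (m, 9)} with {(d, 19), (k, 15), (m, 30), (q, 27), (r, 27), (r, 36), (t, 6)} → {(d, 18), (d, 26), (d, 30), (d, 9), (m, 26), (m, 9)}
π_{F, C} gives {(18, d), (26, d), (26, m), (30, d), (9, d), (9, m)}.

{(18, d), (26, d), (26, m), (30, d), (9, d), (9, m)}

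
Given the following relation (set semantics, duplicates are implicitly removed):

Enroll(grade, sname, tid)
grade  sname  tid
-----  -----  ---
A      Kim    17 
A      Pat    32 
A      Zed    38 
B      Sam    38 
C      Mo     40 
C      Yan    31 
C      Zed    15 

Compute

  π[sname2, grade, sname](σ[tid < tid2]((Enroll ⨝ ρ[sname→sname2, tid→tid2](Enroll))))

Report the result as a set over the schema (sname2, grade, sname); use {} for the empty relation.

{(Mo, C, Yan), (Mo, C, Zed), (Pat, A, Kim), (Yan, C, Zed), (Zed, A, Kim), (Zed, A, Pat)}

ρ[sname→sname2, tid→tid2]: schema becomes (grade, sname2, tid2); tuples unchanged.
Joining Enroll and ρ[sname→sname2, tid→tid2](Enroll) on grade yields {(A, Kim, 17, Kim, 17), (A, Kim, 17, Pat, 32), (A, Kim, 17, Zed, 38), (A, Pat, 32, Kim, 17), (A, Pat, 32, Pat, 32), (A, Pat, 32, Zed, 38), (A, Zed, 38, Kim, 17), (A, Zed, 38, Pat, 32), (A, Zed, 38, Zed, 38), (B, Sam, 38, Sam, 38), (C, Mo, 40, Mo, 40), (C, Mo, 40, Yan, 31), (C, Mo, 40, Zed, 15), (C, Yan, 31, Mo, 40), (C, Yan, 31, Yan, 31), (C, Yan, 31, Zed, 15), (C, Zed, 15, Mo, 40), (C, Zed, 15, Yan, 31), (C, Zed, 15, Zed, 15)}.
σ[tid < tid2]: keep tuples satisfying tid < tid2 → {(A, Kim, 17, Pat, 32), (A, Kim, 17, Zed, 38), (A, Pat, 32, Zed, 38), (C, Yan, 31, Mo, 40), (C, Zed, 15, Mo, 40), (C, Zed, 15, Yan, 31)}
Projecting to sname2, grade, sname: {(Mo, C, Yan), (Mo, C, Zed), (Pat, A, Kim), (Yan, C, Zed), (Zed, A, Kim), (Zed, A, Pat)}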